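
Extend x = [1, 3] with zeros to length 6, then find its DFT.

Original 2-point DFT: [4, -2]
Zero-padded 6-point DFT provides frequency interpolation.

DFT_6([x, 0, ...]) = [4, 2.5000-2.5981i, -0.5000-2.5981i, -2, -0.5000+2.5981i, 2.5000+2.5981i]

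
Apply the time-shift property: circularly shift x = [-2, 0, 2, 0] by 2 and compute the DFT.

Time shift by 2: X_shifted[k] = ω_4^(2k) · X[k]
Shifted x = [2, 0, -2, 0]

DFT(x[n-2]) = [0, 4, 0, 4]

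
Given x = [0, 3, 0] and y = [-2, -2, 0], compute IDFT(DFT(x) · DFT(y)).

(x ⊛ y)[n] = Σ(m=0 to 2) x[m] · y[(n-m) mod 3]

Computing each output sample:
(x ⊛ y)[0] = 0
(x ⊛ y)[1] = -6
(x ⊛ y)[2] = -6

x ⊛ y = [0, -6, -6]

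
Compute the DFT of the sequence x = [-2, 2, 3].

X[k] = Σ(n=0 to 2) x[n] · ω_3^(nk)
where ω_3 = e^(-2πi/3)

Computing each X[k]:
X[0] = 3
X[1] = -4.5000+0.8660i
X[2] = -4.5000-0.8660i

X = [3, -4.5000+0.8660i, -4.5000-0.8660i]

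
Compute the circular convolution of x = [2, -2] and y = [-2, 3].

(x ⊛ y)[n] = Σ(m=0 to 1) x[m] · y[(n-m) mod 2]

Computing each output sample:
(x ⊛ y)[0] = -10
(x ⊛ y)[1] = 10

x ⊛ y = [-10, 10]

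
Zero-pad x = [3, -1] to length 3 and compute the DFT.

Original 2-point DFT: [2, 4]
Zero-padded 3-point DFT provides frequency interpolation.

DFT_3([x, 0, ...]) = [2, 3.5000+0.8660i, 3.5000-0.8660i]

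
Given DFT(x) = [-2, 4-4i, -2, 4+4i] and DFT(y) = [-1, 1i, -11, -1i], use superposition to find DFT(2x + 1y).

By linearity: DFT(2x + 1y) = 2·DFT(x) + 1·DFT(y)
= 2·[-2, 4-4i, -2, 4+4i] + 1·[-1, 1i, -11, -1i]

Computing element-wise:
Z[0] = 2·(-2) + 1·(-1) = -5
Z[1] = 2·(4-4i) + 1·(1i) = 8-7i
Z[2] = 2·(-2) + 1·(-11) = -15
Z[3] = 2·(4+4i) + 1·(-1i) = 8+7i

DFT(2x + 1y) = 2·X + 1·Y = [-5, 8-7i, -15, 8+7i]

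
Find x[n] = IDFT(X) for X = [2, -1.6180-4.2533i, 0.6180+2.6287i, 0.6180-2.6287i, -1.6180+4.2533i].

x[n] = (1/5) Σ(k=0 to 4) X[k] · e^(2πikn/5)

Computing each x[n]:
x[0] = 0
x[1] = 1
x[2] = 3
x[3] = -1
x[4] = -1

x = [0, 1, 3, -1, -1]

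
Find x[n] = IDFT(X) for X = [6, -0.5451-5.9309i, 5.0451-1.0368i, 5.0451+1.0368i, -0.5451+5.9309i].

x[n] = (1/5) Σ(k=0 to 4) X[k] · e^(2πikn/5)

Computing each x[n]:
x[0] = 3
x[1] = 2
x[2] = 3
x[3] = 1
x[4] = -3

x = [3, 2, 3, 1, -3]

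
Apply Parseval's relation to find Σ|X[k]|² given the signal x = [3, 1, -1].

Parseval: Σ|x[n]|² = (1/N)Σ|X[k]|², so Σ|X[k]|² = N·Σ|x[n]|² = 3·11.0000

Σ|X[k]|² = N·Σ|x[n]|² = 3·11.0000 = 33.0000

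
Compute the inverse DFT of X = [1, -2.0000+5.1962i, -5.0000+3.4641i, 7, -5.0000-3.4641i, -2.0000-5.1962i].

x[n] = (1/6) Σ(k=0 to 5) X[k] · e^(2πikn/6)

Computing each x[n]:
x[0] = -1
x[1] = -3
x[2] = 2
x[3] = -2
x[4] = 3
x[5] = 2

x = [-1, -3, 2, -2, 3, 2]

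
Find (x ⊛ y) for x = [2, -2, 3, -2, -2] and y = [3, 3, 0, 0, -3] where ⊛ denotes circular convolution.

(x ⊛ y)[n] = Σ(m=0 to 4) x[m] · y[(n-m) mod 5]

Computing each output sample:
(x ⊛ y)[0] = 6
(x ⊛ y)[1] = -9
(x ⊛ y)[2] = 9
(x ⊛ y)[3] = 9
(x ⊛ y)[4] = -18

x ⊛ y = [6, -9, 9, 9, -18]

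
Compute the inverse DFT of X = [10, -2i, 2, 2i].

x[n] = (1/4) Σ(k=0 to 3) X[k] · e^(2πikn/4)

Computing each x[n]:
x[0] = 3
x[1] = 3
x[2] = 3
x[3] = 1

x = [3, 3, 3, 1]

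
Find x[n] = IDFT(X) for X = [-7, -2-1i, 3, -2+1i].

x[n] = (1/4) Σ(k=0 to 3) X[k] · e^(2πikn/4)

Computing each x[n]:
x[0] = -2
x[1] = -2
x[2] = 0
x[3] = -3

x = [-2, -2, 0, -3]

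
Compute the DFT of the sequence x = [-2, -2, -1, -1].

X[k] = Σ(n=0 to 3) x[n] · ω_4^(nk)
where ω_4 = e^(-2πi/4)

Computing each X[k]:
X[0] = -6
X[1] = -1+1i
X[2] = 0
X[3] = -1-1i

X = [-6, -1+1i, 0, -1-1i]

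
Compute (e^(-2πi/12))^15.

Since ω_12^12 = 1, powers reduce modulo 12.
15 mod 12 = 3
So ω_12^15 = ω_12^3 = e^(-2πi·3/12)

ω_12^15 = ω_12^3 = -1i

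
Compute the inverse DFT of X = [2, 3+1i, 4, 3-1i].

x[n] = (1/4) Σ(k=0 to 3) X[k] · e^(2πikn/4)

Computing each x[n]:
x[0] = 3
x[1] = -1
x[2] = 0
x[3] = 0

x = [3, -1, 0, 0]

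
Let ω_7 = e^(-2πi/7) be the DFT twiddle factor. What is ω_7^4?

ω_7^4 = e^(-2πi·4/7)
= cos(-2π·4/7) + i·sin(-2π·4/7)
= cos(-8π/7) + i·sin(-8π/7)

ω_7^4 = cos(-8π/7) + i·sin(-8π/7) = -0.9010+0.4339i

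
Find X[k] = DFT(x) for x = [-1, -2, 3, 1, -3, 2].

X[k] = Σ(n=0 to 5) x[n] · ω_6^(nk)
where ω_6 = e^(-2πi/6)

Computing each X[k]:
X[0] = 0
X[1] = -2.0000-1.7321i
X[2] = 8.6603i
X[3] = -2
X[4] = -8.6603i
X[5] = -2.0000+1.7321i

X = [0, -2.0000-1.7321i, 8.6603i, -2, -8.6603i, -2.0000+1.7321i]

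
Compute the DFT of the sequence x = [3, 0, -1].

X[k] = Σ(n=0 to 2) x[n] · ω_3^(nk)
where ω_3 = e^(-2πi/3)

Computing each X[k]:
X[0] = 2
X[1] = 3.5000-0.8660i
X[2] = 3.5000+0.8660i

X = [2, 3.5000-0.8660i, 3.5000+0.8660i]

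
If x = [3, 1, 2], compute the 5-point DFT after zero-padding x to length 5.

Original 3-point DFT: [6, 1.5000+0.8660i, 1.5000-0.8660i]
Zero-padded 5-point DFT provides frequency interpolation.

DFT_5([x, 0, ...]) = [6, 1.6910-2.1266i, 2.8090+1.3143i, 2.8090-1.3143i, 1.6910+2.1266i]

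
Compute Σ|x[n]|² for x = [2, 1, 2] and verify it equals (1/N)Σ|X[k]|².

Time domain:
Σ|x[n]|² = |2|² + |1|² + |2|² = 9.0000

Frequency domain:
(1/3)Σ|X[k]|² = (1/3)(|5|² + |0.5000+0.8660i|² + |0.5000-0.8660i|²) = (1/3)·27.0000 = 9.0000

Both sides agree, confirming Parseval's theorem.

Σ|x[n]|² = (1/N)Σ|X[k]|² = 9.0000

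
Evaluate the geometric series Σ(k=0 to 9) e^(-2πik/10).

Sum of all nth roots of unity equals 0 for n > 1 (geometric series with r ≠ 1).

0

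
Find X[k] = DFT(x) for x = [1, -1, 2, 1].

X[k] = Σ(n=0 to 3) x[n] · ω_4^(nk)
where ω_4 = e^(-2πi/4)

Computing each X[k]:
X[0] = 3
X[1] = -1+2i
X[2] = 3
X[3] = -1-2i

X = [3, -1+2i, 3, -1-2i]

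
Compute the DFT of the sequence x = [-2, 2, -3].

X[k] = Σ(n=0 to 2) x[n] · ω_3^(nk)
where ω_3 = e^(-2πi/3)

Computing each X[k]:
X[0] = -3
X[1] = -1.5000-4.3301i
X[2] = -1.5000+4.3301i

X = [-3, -1.5000-4.3301i, -1.5000+4.3301i]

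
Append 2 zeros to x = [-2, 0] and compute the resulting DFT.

Original 2-point DFT: [-2, -2]
Zero-padded 4-point DFT provides frequency interpolation.

DFT_4([x, 0, ...]) = [-2, -2, -2, -2]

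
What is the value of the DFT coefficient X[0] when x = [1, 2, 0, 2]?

X[0] = Σ(n=0 to 3) x[n] · ω_4^0 = Σ x[n]
= (1) + (2) + (0) + (2)

X[0] = 5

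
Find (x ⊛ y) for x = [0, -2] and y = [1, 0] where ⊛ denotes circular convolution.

(x ⊛ y)[n] = Σ(m=0 to 1) x[m] · y[(n-m) mod 2]

Computing each output sample:
(x ⊛ y)[0] = 0
(x ⊛ y)[1] = -2

x ⊛ y = [0, -2]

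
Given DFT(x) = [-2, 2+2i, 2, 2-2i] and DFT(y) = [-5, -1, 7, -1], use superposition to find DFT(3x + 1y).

By linearity: DFT(3x + 1y) = 3·DFT(x) + 1·DFT(y)
= 3·[-2, 2+2i, 2, 2-2i] + 1·[-5, -1, 7, -1]

Computing element-wise:
Z[0] = 3·(-2) + 1·(-5) = -11
Z[1] = 3·(2+2i) + 1·(-1) = 5+6i
Z[2] = 3·(2) + 1·(7) = 13
Z[3] = 3·(2-2i) + 1·(-1) = 5-6i

DFT(3x + 1y) = 3·X + 1·Y = [-11, 5+6i, 13, 5-6i]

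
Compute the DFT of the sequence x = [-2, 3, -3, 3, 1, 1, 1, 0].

X[k] = Σ(n=0 to 7) x[n] · ω_8^(nk)
where ω_8 = e^(-2πi/8)

Computing each X[k]:
X[0] = 4
X[1] = -3.7071+0.4645i
X[2] = 1-1i
X[3] = -2.2929-7.5355i
X[4] = -10
X[5] = -2.2929+7.5355i
X[6] = 1+1i
X[7] = -3.7071-0.4645i

X = [4, -3.7071+0.4645i, 1-1i, -2.2929-7.5355i, -10, -2.2929+7.5355i, 1+1i, -3.7071-0.4645i]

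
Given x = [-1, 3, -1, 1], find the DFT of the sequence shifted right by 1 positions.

Time shift by 1: X_shifted[k] = ω_4^(1k) · X[k]
Shifted x = [1, -1, 3, -1]

DFT(x[n-1]) = [2, -2, 6, -2]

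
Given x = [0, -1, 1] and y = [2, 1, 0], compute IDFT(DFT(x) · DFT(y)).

(x ⊛ y)[n] = Σ(m=0 to 2) x[m] · y[(n-m) mod 3]

Computing each output sample:
(x ⊛ y)[0] = 1
(x ⊛ y)[1] = -2
(x ⊛ y)[2] = 1

x ⊛ y = [1, -2, 1]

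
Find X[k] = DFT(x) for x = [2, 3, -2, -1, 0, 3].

X[k] = Σ(n=0 to 5) x[n] · ω_6^(nk)
where ω_6 = e^(-2πi/6)

Computing each X[k]:
X[0] = 5
X[1] = 7.0000+1.7321i
X[2] = -1.0000-1.7321i
X[3] = -5
X[4] = -1.0000+1.7321i
X[5] = 7.0000-1.7321i

X = [5, 7.0000+1.7321i, -1.0000-1.7321i, -5, -1.0000+1.7321i, 7.0000-1.7321i]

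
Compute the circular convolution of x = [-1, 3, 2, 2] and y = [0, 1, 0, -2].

(x ⊛ y)[n] = Σ(m=0 to 3) x[m] · y[(n-m) mod 4]

Computing each output sample:
(x ⊛ y)[0] = -4
(x ⊛ y)[1] = -5
(x ⊛ y)[2] = -1
(x ⊛ y)[3] = 4

x ⊛ y = [-4, -5, -1, 4]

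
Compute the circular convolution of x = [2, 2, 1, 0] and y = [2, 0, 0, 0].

(x ⊛ y)[n] = Σ(m=0 to 3) x[m] · y[(n-m) mod 4]

Computing each output sample:
(x ⊛ y)[0] = 4
(x ⊛ y)[1] = 4
(x ⊛ y)[2] = 2
(x ⊛ y)[3] = 0

x ⊛ y = [4, 4, 2, 0]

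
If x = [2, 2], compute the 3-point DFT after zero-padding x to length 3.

Original 2-point DFT: [4, 0]
Zero-padded 3-point DFT provides frequency interpolation.

DFT_3([x, 0, ...]) = [4, 1.0000-1.7321i, 1.0000+1.7321i]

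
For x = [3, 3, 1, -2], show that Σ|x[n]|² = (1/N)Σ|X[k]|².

Time domain:
Σ|x[n]|² = |3|² + |3|² + |1|² + |-2|² = 23.0000

Frequency domain:
(1/4)Σ|X[k]|² = (1/4)(|5|² + |2-5i|² + |3|² + |2+5i|²) = (1/4)·92.0000 = 23.0000

Both sides agree, confirming Parseval's theorem.

Σ|x[n]|² = (1/N)Σ|X[k]|² = 23.0000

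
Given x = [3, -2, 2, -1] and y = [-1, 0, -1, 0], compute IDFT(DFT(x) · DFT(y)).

(x ⊛ y)[n] = Σ(m=0 to 3) x[m] · y[(n-m) mod 4]

Computing each output sample:
(x ⊛ y)[0] = -5
(x ⊛ y)[1] = 3
(x ⊛ y)[2] = -5
(x ⊛ y)[3] = 3

x ⊛ y = [-5, 3, -5, 3]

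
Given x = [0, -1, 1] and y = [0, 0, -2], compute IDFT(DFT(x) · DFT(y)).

(x ⊛ y)[n] = Σ(m=0 to 2) x[m] · y[(n-m) mod 3]

Computing each output sample:
(x ⊛ y)[0] = 2
(x ⊛ y)[1] = -2
(x ⊛ y)[2] = 0

x ⊛ y = [2, -2, 0]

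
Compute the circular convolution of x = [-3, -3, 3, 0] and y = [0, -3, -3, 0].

(x ⊛ y)[n] = Σ(m=0 to 3) x[m] · y[(n-m) mod 4]

Computing each output sample:
(x ⊛ y)[0] = -9
(x ⊛ y)[1] = 9
(x ⊛ y)[2] = 18
(x ⊛ y)[3] = 0

x ⊛ y = [-9, 9, 18, 0]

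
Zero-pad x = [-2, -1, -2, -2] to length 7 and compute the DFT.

Original 4-point DFT: [-7, -1i, -1, 1i]
Zero-padded 7-point DFT provides frequency interpolation.

DFT_7([x, 0, ...]) = [-7, -0.3765+3.5995i, -1.2225-1.4565i, -1.9010+0.8201i, -1.9010-0.8201i, -1.2225+1.4565i, -0.3765-3.5995i]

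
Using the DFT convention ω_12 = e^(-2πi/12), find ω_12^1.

ω_12^1 = e^(-2πi·1/12)
= cos(-2π·1/12) + i·sin(-2π·1/12)
= cos(-2π/12) + i·sin(-2π/12)

ω_12^1 = cos(-2π/12) + i·sin(-2π/12) = 0.8660-0.5000i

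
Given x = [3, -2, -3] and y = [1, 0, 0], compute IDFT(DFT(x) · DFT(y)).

(x ⊛ y)[n] = Σ(m=0 to 2) x[m] · y[(n-m) mod 3]

Computing each output sample:
(x ⊛ y)[0] = 3
(x ⊛ y)[1] = -2
(x ⊛ y)[2] = -3

x ⊛ y = [3, -2, -3]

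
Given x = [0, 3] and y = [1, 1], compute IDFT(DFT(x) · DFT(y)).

(x ⊛ y)[n] = Σ(m=0 to 1) x[m] · y[(n-m) mod 2]

Computing each output sample:
(x ⊛ y)[0] = 3
(x ⊛ y)[1] = 3

x ⊛ y = [3, 3]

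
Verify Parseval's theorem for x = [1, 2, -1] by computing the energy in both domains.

Time domain:
Σ|x[n]|² = |1|² + |2|² + |-1|² = 6.0000

Frequency domain:
(1/3)Σ|X[k]|² = (1/3)(|2|² + |0.5000-2.5981i|² + |0.5000+2.5981i|²) = (1/3)·18.0000 = 6.0000

Both sides agree, confirming Parseval's theorem.

Σ|x[n]|² = (1/N)Σ|X[k]|² = 6.0000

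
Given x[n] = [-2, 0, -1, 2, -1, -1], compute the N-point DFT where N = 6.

X[k] = Σ(n=0 to 5) x[n] · ω_6^(nk)
where ω_6 = e^(-2πi/6)

Computing each X[k]:
X[0] = -3
X[1] = -3.5000-0.8660i
X[2] = 1.5000-0.8660i
X[3] = -5
X[4] = 1.5000+0.8660i
X[5] = -3.5000+0.8660i

X = [-3, -3.5000-0.8660i, 1.5000-0.8660i, -5, 1.5000+0.8660i, -3.5000+0.8660i]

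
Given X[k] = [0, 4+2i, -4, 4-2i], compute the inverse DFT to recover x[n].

x[n] = (1/4) Σ(k=0 to 3) X[k] · e^(2πikn/4)

Computing each x[n]:
x[0] = 1
x[1] = 0
x[2] = -3
x[3] = 2

x = [1, 0, -3, 2]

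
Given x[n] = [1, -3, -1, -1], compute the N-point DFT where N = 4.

X[k] = Σ(n=0 to 3) x[n] · ω_4^(nk)
where ω_4 = e^(-2πi/4)

Computing each X[k]:
X[0] = -4
X[1] = 2+2i
X[2] = 4
X[3] = 2-2i

X = [-4, 2+2i, 4, 2-2i]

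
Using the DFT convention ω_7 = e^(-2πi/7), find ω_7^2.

ω_7^2 = e^(-2πi·2/7)
= cos(-2π·2/7) + i·sin(-2π·2/7)
= cos(-4π/7) + i·sin(-4π/7)

ω_7^2 = cos(-4π/7) + i·sin(-4π/7) = -0.2225-0.9749i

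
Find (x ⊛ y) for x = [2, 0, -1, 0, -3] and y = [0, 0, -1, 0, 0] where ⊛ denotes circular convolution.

(x ⊛ y)[n] = Σ(m=0 to 4) x[m] · y[(n-m) mod 5]

Computing each output sample:
(x ⊛ y)[0] = 0
(x ⊛ y)[1] = 3
(x ⊛ y)[2] = -2
(x ⊛ y)[3] = 0
(x ⊛ y)[4] = 1

x ⊛ y = [0, 3, -2, 0, 1]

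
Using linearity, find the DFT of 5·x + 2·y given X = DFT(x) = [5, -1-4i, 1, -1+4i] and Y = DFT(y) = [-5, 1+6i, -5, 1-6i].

By linearity: DFT(5x + 2y) = 5·DFT(x) + 2·DFT(y)
= 5·[5, -1-4i, 1, -1+4i] + 2·[-5, 1+6i, -5, 1-6i]

Computing element-wise:
Z[0] = 5·(5) + 2·(-5) = 15
Z[1] = 5·(-1-4i) + 2·(1+6i) = -3-8i
Z[2] = 5·(1) + 2·(-5) = -5
Z[3] = 5·(-1+4i) + 2·(1-6i) = -3+8i

DFT(5x + 2y) = 5·X + 2·Y = [15, -3-8i, -5, -3+8i]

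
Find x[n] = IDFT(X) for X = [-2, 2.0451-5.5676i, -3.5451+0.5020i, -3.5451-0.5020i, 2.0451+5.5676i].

x[n] = (1/5) Σ(k=0 to 4) X[k] · e^(2πikn/5)

Computing each x[n]:
x[0] = -1
x[1] = 3
x[2] = 0
x[3] = -3
x[4] = -1

x = [-1, 3, 0, -3, -1]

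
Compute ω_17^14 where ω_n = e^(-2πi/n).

ω_17^14 = e^(-2πi·14/17)
= cos(-2π·14/17) + i·sin(-2π·14/17)
= cos(-28π/17) + i·sin(-28π/17)

ω_17^14 = cos(-28π/17) + i·sin(-28π/17) = 0.4457+0.8952i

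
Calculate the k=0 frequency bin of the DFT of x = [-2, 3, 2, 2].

X[0] = Σ(n=0 to 3) x[n] · ω_4^0 = Σ x[n]
= (-2) + (3) + (2) + (2)

X[0] = 5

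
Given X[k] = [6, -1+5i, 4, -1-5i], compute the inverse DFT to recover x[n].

x[n] = (1/4) Σ(k=0 to 3) X[k] · e^(2πikn/4)

Computing each x[n]:
x[0] = 2
x[1] = -2
x[2] = 3
x[3] = 3

x = [2, -2, 3, 3]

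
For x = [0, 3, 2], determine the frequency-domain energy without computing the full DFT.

Parseval: Σ|x[n]|² = (1/N)Σ|X[k]|², so Σ|X[k]|² = N·Σ|x[n]|² = 3·13.0000

Σ|X[k]|² = N·Σ|x[n]|² = 3·13.0000 = 39.0000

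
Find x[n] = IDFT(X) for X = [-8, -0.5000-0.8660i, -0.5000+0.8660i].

x[n] = (1/3) Σ(k=0 to 2) X[k] · e^(2πikn/3)

Computing each x[n]:
x[0] = -3
x[1] = -2
x[2] = -3

x = [-3, -2, -3]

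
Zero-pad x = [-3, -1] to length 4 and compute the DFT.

Original 2-point DFT: [-4, -2]
Zero-padded 4-point DFT provides frequency interpolation.

DFT_4([x, 0, ...]) = [-4, -3+1i, -2, -3-1i]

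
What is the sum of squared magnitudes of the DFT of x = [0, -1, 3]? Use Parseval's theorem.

Parseval: Σ|x[n]|² = (1/N)Σ|X[k]|², so Σ|X[k]|² = N·Σ|x[n]|² = 3·10.0000

Σ|X[k]|² = N·Σ|x[n]|² = 3·10.0000 = 30.0000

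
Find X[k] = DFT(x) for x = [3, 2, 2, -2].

X[k] = Σ(n=0 to 3) x[n] · ω_4^(nk)
where ω_4 = e^(-2πi/4)

Computing each X[k]:
X[0] = 5
X[1] = 1-4i
X[2] = 5
X[3] = 1+4i

X = [5, 1-4i, 5, 1+4i]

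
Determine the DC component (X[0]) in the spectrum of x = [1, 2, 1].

X[0] = Σ(n=0 to 2) x[n] · ω_3^0 = Σ x[n]
= (1) + (2) + (1)

X[0] = 4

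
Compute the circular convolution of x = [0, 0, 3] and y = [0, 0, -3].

(x ⊛ y)[n] = Σ(m=0 to 2) x[m] · y[(n-m) mod 3]

Computing each output sample:
(x ⊛ y)[0] = 0
(x ⊛ y)[1] = -9
(x ⊛ y)[2] = 0

x ⊛ y = [0, -9, 0]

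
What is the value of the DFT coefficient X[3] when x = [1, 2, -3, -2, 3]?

X[3] = Σ(n=0 to 4) x[n] · ω_5^(3n) where ω_5 = e^(-2πi/5)
= (1)·ω_5^0 + (2)·ω_5^3 + (-3)·ω_5^6 + (-2)·ω_5^9 + (3)·ω_5^12

X[3] = -4.5902+0.3633i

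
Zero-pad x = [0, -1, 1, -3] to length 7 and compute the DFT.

Original 4-point DFT: [-3, -1-2i, 5, -1+2i]
Zero-padded 7-point DFT provides frequency interpolation.

DFT_7([x, 0, ...]) = [-3, 1.8569+1.1086i, -2.5489-0.9367i, 2.1920+4.1405i, 2.1920-4.1405i, -2.5489+0.9367i, 1.8569-1.1086i]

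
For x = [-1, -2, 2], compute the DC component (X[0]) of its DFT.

X[0] = Σ(n=0 to 2) x[n] · ω_3^0 = Σ x[n]
= (-1) + (-2) + (2)

X[0] = -1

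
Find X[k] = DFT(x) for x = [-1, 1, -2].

X[k] = Σ(n=0 to 2) x[n] · ω_3^(nk)
where ω_3 = e^(-2πi/3)

Computing each X[k]:
X[0] = -2
X[1] = -0.5000-2.5981i
X[2] = -0.5000+2.5981i

X = [-2, -0.5000-2.5981i, -0.5000+2.5981i]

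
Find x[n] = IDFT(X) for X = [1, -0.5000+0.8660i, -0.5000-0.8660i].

x[n] = (1/3) Σ(k=0 to 2) X[k] · e^(2πikn/3)

Computing each x[n]:
x[0] = 0
x[1] = 0
x[2] = 1

x = [0, 0, 1]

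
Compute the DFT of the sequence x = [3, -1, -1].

X[k] = Σ(n=0 to 2) x[n] · ω_3^(nk)
where ω_3 = e^(-2πi/3)

Computing each X[k]:
X[0] = 1
X[1] = 4
X[2] = 4

X = [1, 4, 4]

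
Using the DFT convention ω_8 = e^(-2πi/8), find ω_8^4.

ω_8^4 = e^(-2πi·4/8)
= cos(-2π·4/8) + i·sin(-2π·4/8)
= cos(-8π/8) + i·sin(-8π/8)

ω_8^4 = cos(-8π/8) + i·sin(-8π/8) = -1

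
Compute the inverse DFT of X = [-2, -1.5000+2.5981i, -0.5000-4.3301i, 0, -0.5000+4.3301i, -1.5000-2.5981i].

x[n] = (1/6) Σ(k=0 to 5) X[k] · e^(2πikn/6)

Computing each x[n]:
x[0] = -1
x[1] = 0
x[2] = -2
x[3] = 0
x[4] = 2
x[5] = -1

x = [-1, 0, -2, 0, 2, -1]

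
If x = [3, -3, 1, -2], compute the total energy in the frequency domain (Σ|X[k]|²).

Parseval: Σ|x[n]|² = (1/N)Σ|X[k]|², so Σ|X[k]|² = N·Σ|x[n]|² = 4·23.0000

Σ|X[k]|² = N·Σ|x[n]|² = 4·23.0000 = 92.0000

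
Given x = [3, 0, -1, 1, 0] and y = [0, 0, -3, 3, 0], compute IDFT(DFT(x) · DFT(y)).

(x ⊛ y)[n] = Σ(m=0 to 4) x[m] · y[(n-m) mod 5]

Computing each output sample:
(x ⊛ y)[0] = -6
(x ⊛ y)[1] = 3
(x ⊛ y)[2] = -9
(x ⊛ y)[3] = 9
(x ⊛ y)[4] = 3

x ⊛ y = [-6, 3, -9, 9, 3]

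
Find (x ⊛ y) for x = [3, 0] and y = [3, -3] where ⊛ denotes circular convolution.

(x ⊛ y)[n] = Σ(m=0 to 1) x[m] · y[(n-m) mod 2]

Computing each output sample:
(x ⊛ y)[0] = 9
(x ⊛ y)[1] = -9

x ⊛ y = [9, -9]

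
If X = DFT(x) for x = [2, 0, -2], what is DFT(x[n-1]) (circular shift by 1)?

Time shift by 1: X_shifted[k] = ω_3^(1k) · X[k]
Shifted x = [-2, 2, 0]

DFT(x[n-1]) = [0, -3.0000-1.7321i, -3.0000+1.7321i]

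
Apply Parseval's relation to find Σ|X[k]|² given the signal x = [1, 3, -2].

Parseval: Σ|x[n]|² = (1/N)Σ|X[k]|², so Σ|X[k]|² = N·Σ|x[n]|² = 3·14.0000

Σ|X[k]|² = N·Σ|x[n]|² = 3·14.0000 = 42.0000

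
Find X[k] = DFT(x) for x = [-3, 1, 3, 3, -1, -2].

X[k] = Σ(n=0 to 5) x[n] · ω_6^(nk)
where ω_6 = e^(-2πi/6)

Computing each X[k]:
X[0] = 1
X[1] = -7.5000-6.0622i
X[2] = -0.5000+0.8660i
X[3] = -3
X[4] = -0.5000-0.8660i
X[5] = -7.5000+6.0622i

X = [1, -7.5000-6.0622i, -0.5000+0.8660i, -3, -0.5000-0.8660i, -7.5000+6.0622i]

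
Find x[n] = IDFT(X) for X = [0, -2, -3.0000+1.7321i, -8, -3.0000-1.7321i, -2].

x[n] = (1/6) Σ(k=0 to 5) X[k] · e^(2πikn/6)

Computing each x[n]:
x[0] = -3
x[1] = 1
x[2] = 0
x[3] = 1
x[4] = -1
x[5] = 2

x = [-3, 1, 0, 1, -1, 2]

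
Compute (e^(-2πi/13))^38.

Since ω_13^13 = 1, powers reduce modulo 13.
38 mod 13 = 12
So ω_13^38 = ω_13^12 = e^(-2πi·12/13)

ω_13^38 = ω_13^12 = 0.8855+0.4647i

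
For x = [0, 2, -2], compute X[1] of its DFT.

X[1] = Σ(n=0 to 2) x[n] · ω_3^(1n) where ω_3 = e^(-2πi/3)
= (0)·ω_3^0 + (2)·ω_3^1 + (-2)·ω_3^2

X[1] = -3.4641i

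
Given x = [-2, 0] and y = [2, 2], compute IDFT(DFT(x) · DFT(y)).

(x ⊛ y)[n] = Σ(m=0 to 1) x[m] · y[(n-m) mod 2]

Computing each output sample:
(x ⊛ y)[0] = -4
(x ⊛ y)[1] = -4

x ⊛ y = [-4, -4]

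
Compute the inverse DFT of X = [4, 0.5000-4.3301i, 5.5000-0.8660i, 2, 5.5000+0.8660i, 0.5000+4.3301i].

x[n] = (1/6) Σ(k=0 to 5) X[k] · e^(2πikn/6)

Computing each x[n]:
x[0] = 3
x[1] = 1
x[2] = 1
x[3] = 2
x[4] = -1
x[5] = -2

x = [3, 1, 1, 2, -1, -2]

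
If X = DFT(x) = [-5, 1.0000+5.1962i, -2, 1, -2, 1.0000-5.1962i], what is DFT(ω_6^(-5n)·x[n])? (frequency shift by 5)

Modulation property: DFT(ω_6^(-5n)·x[n]) = X[(k-5) mod 6], so circularly shift X by 5 positions.

X[k-5] = [1.0000+5.1962i, -2, 1, -2, 1.0000-5.1962i, -5]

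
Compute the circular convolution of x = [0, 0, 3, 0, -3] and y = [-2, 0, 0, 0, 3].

(x ⊛ y)[n] = Σ(m=0 to 4) x[m] · y[(n-m) mod 5]

Computing each output sample:
(x ⊛ y)[0] = 0
(x ⊛ y)[1] = 9
(x ⊛ y)[2] = -6
(x ⊛ y)[3] = -9
(x ⊛ y)[4] = 6

x ⊛ y = [0, 9, -6, -9, 6]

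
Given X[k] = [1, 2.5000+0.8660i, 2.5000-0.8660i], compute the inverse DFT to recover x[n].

x[n] = (1/3) Σ(k=0 to 2) X[k] · e^(2πikn/3)

Computing each x[n]:
x[0] = 2
x[1] = -1
x[2] = 0

x = [2, -1, 0]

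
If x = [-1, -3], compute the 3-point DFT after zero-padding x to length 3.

Original 2-point DFT: [-4, 2]
Zero-padded 3-point DFT provides frequency interpolation.

DFT_3([x, 0, ...]) = [-4, 0.5000+2.5981i, 0.5000-2.5981i]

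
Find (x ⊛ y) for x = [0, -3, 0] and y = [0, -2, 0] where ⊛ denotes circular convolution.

(x ⊛ y)[n] = Σ(m=0 to 2) x[m] · y[(n-m) mod 3]

Computing each output sample:
(x ⊛ y)[0] = 0
(x ⊛ y)[1] = 0
(x ⊛ y)[2] = 6

x ⊛ y = [0, 0, 6]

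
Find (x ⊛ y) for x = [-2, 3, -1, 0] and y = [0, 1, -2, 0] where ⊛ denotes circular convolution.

(x ⊛ y)[n] = Σ(m=0 to 3) x[m] · y[(n-m) mod 4]

Computing each output sample:
(x ⊛ y)[0] = 2
(x ⊛ y)[1] = -2
(x ⊛ y)[2] = 7
(x ⊛ y)[3] = -7

x ⊛ y = [2, -2, 7, -7]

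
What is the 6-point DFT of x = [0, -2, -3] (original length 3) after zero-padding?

Original 3-point DFT: [-5, 2.5000-0.8660i, 2.5000+0.8660i]
Zero-padded 6-point DFT provides frequency interpolation.

DFT_6([x, 0, ...]) = [-5, 0.5000+4.3301i, 2.5000-0.8660i, -1, 2.5000+0.8660i, 0.5000-4.3301i]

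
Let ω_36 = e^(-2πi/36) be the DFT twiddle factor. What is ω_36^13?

ω_36^13 = e^(-2πi·13/36)
= cos(-2π·13/36) + i·sin(-2π·13/36)
= cos(-26π/36) + i·sin(-26π/36)

ω_36^13 = cos(-26π/36) + i·sin(-26π/36) = -0.6428-0.7660i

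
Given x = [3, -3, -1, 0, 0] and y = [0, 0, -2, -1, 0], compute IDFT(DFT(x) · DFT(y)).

(x ⊛ y)[n] = Σ(m=0 to 4) x[m] · y[(n-m) mod 5]

Computing each output sample:
(x ⊛ y)[0] = 1
(x ⊛ y)[1] = 0
(x ⊛ y)[2] = -6
(x ⊛ y)[3] = 3
(x ⊛ y)[4] = 5

x ⊛ y = [1, 0, -6, 3, 5]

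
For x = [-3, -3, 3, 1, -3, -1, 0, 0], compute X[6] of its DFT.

X[6] = Σ(n=0 to 7) x[n] · ω_8^(6n) where ω_8 = e^(-2πi/8)
= (-3)·ω_8^0 + (-3)·ω_8^6 + (3)·ω_8^12 + (1)·ω_8^18 + (-3)·ω_8^24 + (-1)·ω_8^30 + (0)·ω_8^36 + (0)·ω_8^42

X[6] = -9-5i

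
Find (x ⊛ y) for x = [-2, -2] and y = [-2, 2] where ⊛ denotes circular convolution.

(x ⊛ y)[n] = Σ(m=0 to 1) x[m] · y[(n-m) mod 2]

Computing each output sample:
(x ⊛ y)[0] = 0
(x ⊛ y)[1] = 0

x ⊛ y = [0, 0]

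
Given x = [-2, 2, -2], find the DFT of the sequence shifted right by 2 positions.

Time shift by 2: X_shifted[k] = ω_3^(2k) · X[k]
Shifted x = [2, -2, -2]

DFT(x[n-2]) = [-2, 4, 4]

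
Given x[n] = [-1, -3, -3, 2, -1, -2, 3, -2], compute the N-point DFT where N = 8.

X[k] = Σ(n=0 to 7) x[n] · ω_8^(nk)
where ω_8 = e^(-2πi/8)

Computing each X[k]:
X[0] = -7
X[1] = -3.5355+3.8787i
X[2] = -2+5i
X[3] = 3.5355-8.1213i
X[4] = 3
X[5] = 3.5355+8.1213i
X[6] = -2-5i
X[7] = -3.5355-3.8787i

X = [-7, -3.5355+3.8787i, -2+5i, 3.5355-8.1213i, 3, 3.5355+8.1213i, -2-5i, -3.5355-3.8787i]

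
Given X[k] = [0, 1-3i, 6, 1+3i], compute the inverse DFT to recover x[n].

x[n] = (1/4) Σ(k=0 to 3) X[k] · e^(2πikn/4)

Computing each x[n]:
x[0] = 2
x[1] = 0
x[2] = 1
x[3] = -3

x = [2, 0, 1, -3]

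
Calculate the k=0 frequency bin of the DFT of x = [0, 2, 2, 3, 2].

X[0] = Σ(n=0 to 4) x[n] · ω_5^0 = Σ x[n]
= (0) + (2) + (2) + (3) + (2)

X[0] = 9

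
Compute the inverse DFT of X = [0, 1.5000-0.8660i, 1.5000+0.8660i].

x[n] = (1/3) Σ(k=0 to 2) X[k] · e^(2πikn/3)

Computing each x[n]:
x[0] = 1
x[1] = 0
x[2] = -1

x = [1, 0, -1]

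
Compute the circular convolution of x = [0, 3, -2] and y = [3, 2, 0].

(x ⊛ y)[n] = Σ(m=0 to 2) x[m] · y[(n-m) mod 3]

Computing each output sample:
(x ⊛ y)[0] = -4
(x ⊛ y)[1] = 9
(x ⊛ y)[2] = 0

x ⊛ y = [-4, 9, 0]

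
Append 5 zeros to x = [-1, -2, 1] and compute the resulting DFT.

Original 3-point DFT: [-2, -0.5000+2.5981i, -0.5000-2.5981i]
Zero-padded 8-point DFT provides frequency interpolation.

DFT_8([x, 0, ...]) = [-2, -2.4142+0.4142i, -2+2i, 0.4142+2.4142i, 2, 0.4142-2.4142i, -2-2i, -2.4142-0.4142i]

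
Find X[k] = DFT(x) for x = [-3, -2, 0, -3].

X[k] = Σ(n=0 to 3) x[n] · ω_4^(nk)
where ω_4 = e^(-2πi/4)

Computing each X[k]:
X[0] = -8
X[1] = -3-1i
X[2] = 2
X[3] = -3+1i

X = [-8, -3-1i, 2, -3+1i]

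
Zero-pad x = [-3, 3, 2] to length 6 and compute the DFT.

Original 3-point DFT: [2, -5.5000-0.8660i, -5.5000+0.8660i]
Zero-padded 6-point DFT provides frequency interpolation.

DFT_6([x, 0, ...]) = [2, -2.5000-4.3301i, -5.5000-0.8660i, -4, -5.5000+0.8660i, -2.5000+4.3301i]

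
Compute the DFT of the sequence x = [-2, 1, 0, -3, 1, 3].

X[k] = Σ(n=0 to 5) x[n] · ω_6^(nk)
where ω_6 = e^(-2πi/6)

Computing each X[k]:
X[0] = 0
X[1] = 2.5000+2.5981i
X[2] = -7.5000+0.8660i
X[3] = -2
X[4] = -7.5000-0.8660i
X[5] = 2.5000-2.5981i

X = [0, 2.5000+2.5981i, -7.5000+0.8660i, -2, -7.5000-0.8660i, 2.5000-2.5981i]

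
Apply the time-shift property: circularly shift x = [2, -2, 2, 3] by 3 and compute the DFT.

Time shift by 3: X_shifted[k] = ω_4^(3k) · X[k]
Shifted x = [-2, 2, 3, 2]

DFT(x[n-3]) = [5, -5, -3, -5]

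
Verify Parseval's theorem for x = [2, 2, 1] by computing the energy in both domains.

Time domain:
Σ|x[n]|² = |2|² + |2|² + |1|² = 9.0000

Frequency domain:
(1/3)Σ|X[k]|² = (1/3)(|5|² + |0.5000-0.8660i|² + |0.5000+0.8660i|²) = (1/3)·27.0000 = 9.0000

Both sides agree, confirming Parseval's theorem.

Σ|x[n]|² = (1/N)Σ|X[k]|² = 9.0000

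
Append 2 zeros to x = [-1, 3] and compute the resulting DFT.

Original 2-point DFT: [2, -4]
Zero-padded 4-point DFT provides frequency interpolation.

DFT_4([x, 0, ...]) = [2, -1-3i, -4, -1+3i]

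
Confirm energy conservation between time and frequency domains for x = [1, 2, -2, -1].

Time domain:
Σ|x[n]|² = |1|² + |2|² + |-2|² + |-1|² = 10.0000

Frequency domain:
(1/4)Σ|X[k]|² = (1/4)(|0|² + |3-3i|² + |-2|² + |3+3i|²) = (1/4)·40.0000 = 10.0000

Both sides agree, confirming Parseval's theorem.

Σ|x[n]|² = (1/N)Σ|X[k]|² = 10.0000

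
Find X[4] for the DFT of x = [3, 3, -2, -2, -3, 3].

X[4] = Σ(n=0 to 5) x[n] · ω_6^(4n) where ω_6 = e^(-2πi/6)
= (3)·ω_6^0 + (3)·ω_6^4 + (-2)·ω_6^8 + (-2)·ω_6^12 + (-3)·ω_6^16 + (3)·ω_6^20

X[4] = 0.5000-0.8660i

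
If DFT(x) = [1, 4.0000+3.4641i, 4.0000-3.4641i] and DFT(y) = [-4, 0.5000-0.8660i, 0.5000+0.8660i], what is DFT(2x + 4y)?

By linearity: DFT(2x + 4y) = 2·DFT(x) + 4·DFT(y)
= 2·[1, 4.0000+3.4641i, 4.0000-3.4641i] + 4·[-4, 0.5000-0.8660i, 0.5000+0.8660i]

Computing element-wise:
Z[0] = 2·(1) + 4·(-4) = -14
Z[1] = 2·(4.0000+3.4641i) + 4·(0.5000-0.8660i) = 10.0000+3.4642i
Z[2] = 2·(4.0000-3.4641i) + 4·(0.5000+0.8660i) = 10.0000-3.4642i

DFT(2x + 4y) = 2·X + 4·Y = [-14, 10.0000+3.4642i, 10.0000-3.4642i]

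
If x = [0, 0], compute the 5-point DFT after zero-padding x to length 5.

Original 2-point DFT: [0, 0]
Zero-padded 5-point DFT provides frequency interpolation.

DFT_5([x, 0, ...]) = [0, 0, 0, 0, 0]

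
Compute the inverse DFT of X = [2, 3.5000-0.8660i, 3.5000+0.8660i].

x[n] = (1/3) Σ(k=0 to 2) X[k] · e^(2πikn/3)

Computing each x[n]:
x[0] = 3
x[1] = 0
x[2] = -1

x = [3, 0, -1]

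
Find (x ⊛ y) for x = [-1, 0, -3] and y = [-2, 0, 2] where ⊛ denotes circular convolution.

(x ⊛ y)[n] = Σ(m=0 to 2) x[m] · y[(n-m) mod 3]

Computing each output sample:
(x ⊛ y)[0] = 2
(x ⊛ y)[1] = -6
(x ⊛ y)[2] = 4

x ⊛ y = [2, -6, 4]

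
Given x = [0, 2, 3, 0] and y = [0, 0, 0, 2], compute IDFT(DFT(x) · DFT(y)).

(x ⊛ y)[n] = Σ(m=0 to 3) x[m] · y[(n-m) mod 4]

Computing each output sample:
(x ⊛ y)[0] = 4
(x ⊛ y)[1] = 6
(x ⊛ y)[2] = 0
(x ⊛ y)[3] = 0

x ⊛ y = [4, 6, 0, 0]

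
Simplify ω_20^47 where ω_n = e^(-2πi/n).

Since ω_20^20 = 1, powers reduce modulo 20.
47 mod 20 = 7
So ω_20^47 = ω_20^7 = e^(-2πi·7/20)

ω_20^47 = ω_20^7 = -0.5878-0.8090i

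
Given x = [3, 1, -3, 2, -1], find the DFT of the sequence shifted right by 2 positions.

Time shift by 2: X_shifted[k] = ω_5^(2k) · X[k]
Shifted x = [2, -1, 3, 1, -3]

DFT(x[n-2]) = [2, -2.4721-3.0777i, 6.4721+0.7265i, 6.4721-0.7265i, -2.4721+3.0777i]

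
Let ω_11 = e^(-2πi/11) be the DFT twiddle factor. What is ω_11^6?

ω_11^6 = e^(-2πi·6/11)
= cos(-2π·6/11) + i·sin(-2π·6/11)
= cos(-12π/11) + i·sin(-12π/11)

ω_11^6 = cos(-12π/11) + i·sin(-12π/11) = -0.9595+0.2817i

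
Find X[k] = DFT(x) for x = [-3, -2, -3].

X[k] = Σ(n=0 to 2) x[n] · ω_3^(nk)
where ω_3 = e^(-2πi/3)

Computing each X[k]:
X[0] = -8
X[1] = -0.5000-0.8660i
X[2] = -0.5000+0.8660i

X = [-8, -0.5000-0.8660i, -0.5000+0.8660i]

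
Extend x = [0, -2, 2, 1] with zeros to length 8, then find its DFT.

Original 4-point DFT: [1, -2+3i, 3, -2-3i]
Zero-padded 8-point DFT provides frequency interpolation.

DFT_8([x, 0, ...]) = [1, -2.1213-1.2929i, -2+3i, 2.1213+2.7071i, 3, 2.1213-2.7071i, -2-3i, -2.1213+1.2929i]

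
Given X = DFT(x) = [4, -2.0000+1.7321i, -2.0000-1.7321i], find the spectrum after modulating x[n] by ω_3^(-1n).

Modulation property: DFT(ω_3^(-1n)·x[n]) = X[(k-1) mod 3], so circularly shift X by 1 positions.

X[k-1] = [-2.0000-1.7321i, 4, -2.0000+1.7321i]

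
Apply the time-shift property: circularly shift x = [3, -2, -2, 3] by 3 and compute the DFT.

Time shift by 3: X_shifted[k] = ω_4^(3k) · X[k]
Shifted x = [-2, -2, 3, 3]

DFT(x[n-3]) = [2, -5+5i, 0, -5-5i]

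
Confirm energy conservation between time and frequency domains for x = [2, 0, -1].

Time domain:
Σ|x[n]|² = |2|² + |0|² + |-1|² = 5.0000

Frequency domain:
(1/3)Σ|X[k]|² = (1/3)(|1|² + |2.5000-0.8660i|² + |2.5000+0.8660i|²) = (1/3)·15.0000 = 5.0000

Both sides agree, confirming Parseval's theorem.

Σ|x[n]|² = (1/N)Σ|X[k]|² = 5.0000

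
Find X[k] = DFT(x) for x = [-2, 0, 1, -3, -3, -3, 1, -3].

X[k] = Σ(n=0 to 7) x[n] · ω_8^(nk)
where ω_8 = e^(-2πi/8)

Computing each X[k]:
X[0] = -12
X[1] = 3.1213-2.1213i
X[2] = -7-3i
X[3] = -1.1213-2.1213i
X[4] = 6
X[5] = -1.1213+2.1213i
X[6] = -7+3i
X[7] = 3.1213+2.1213i

X = [-12, 3.1213-2.1213i, -7-3i, -1.1213-2.1213i, 6, -1.1213+2.1213i, -7+3i, 3.1213+2.1213i]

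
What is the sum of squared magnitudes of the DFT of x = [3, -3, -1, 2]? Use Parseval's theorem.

Parseval: Σ|x[n]|² = (1/N)Σ|X[k]|², so Σ|X[k]|² = N·Σ|x[n]|² = 4·23.0000

Σ|X[k]|² = N·Σ|x[n]|² = 4·23.0000 = 92.0000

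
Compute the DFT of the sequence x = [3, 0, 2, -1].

X[k] = Σ(n=0 to 3) x[n] · ω_4^(nk)
where ω_4 = e^(-2πi/4)

Computing each X[k]:
X[0] = 4
X[1] = 1-1i
X[2] = 6
X[3] = 1+1i

X = [4, 1-1i, 6, 1+1i]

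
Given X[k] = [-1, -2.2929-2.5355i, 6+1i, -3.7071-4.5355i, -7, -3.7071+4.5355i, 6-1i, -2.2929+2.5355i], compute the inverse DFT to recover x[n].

x[n] = (1/8) Σ(k=0 to 7) X[k] · e^(2πikn/8)

Computing each x[n]:
x[0] = -1
x[1] = 2
x[2] = -3
x[3] = 2
x[4] = 2
x[5] = -1
x[6] = -2
x[7] = 0

x = [-1, 2, -3, 2, 2, -1, -2, 0]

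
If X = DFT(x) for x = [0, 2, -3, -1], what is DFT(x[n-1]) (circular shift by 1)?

Time shift by 1: X_shifted[k] = ω_4^(1k) · X[k]
Shifted x = [-1, 0, 2, -3]

DFT(x[n-1]) = [-2, -3-3i, 4, -3+3i]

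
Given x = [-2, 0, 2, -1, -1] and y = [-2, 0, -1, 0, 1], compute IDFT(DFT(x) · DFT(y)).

(x ⊛ y)[n] = Σ(m=0 to 4) x[m] · y[(n-m) mod 5]

Computing each output sample:
(x ⊛ y)[0] = 5
(x ⊛ y)[1] = 3
(x ⊛ y)[2] = -3
(x ⊛ y)[3] = 1
(x ⊛ y)[4] = -2

x ⊛ y = [5, 3, -3, 1, -2]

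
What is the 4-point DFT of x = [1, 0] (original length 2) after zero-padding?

Original 2-point DFT: [1, 1]
Zero-padded 4-point DFT provides frequency interpolation.

DFT_4([x, 0, ...]) = [1, 1, 1, 1]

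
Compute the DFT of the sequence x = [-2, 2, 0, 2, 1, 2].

X[k] = Σ(n=0 to 5) x[n] · ω_6^(nk)
where ω_6 = e^(-2πi/6)

Computing each X[k]:
X[0] = 5
X[1] = -2.5000+0.8660i
X[2] = -2.5000-0.8660i
X[3] = -7
X[4] = -2.5000+0.8660i
X[5] = -2.5000-0.8660i

X = [5, -2.5000+0.8660i, -2.5000-0.8660i, -7, -2.5000+0.8660i, -2.5000-0.8660i]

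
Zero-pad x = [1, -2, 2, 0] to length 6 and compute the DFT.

Original 4-point DFT: [1, -1+2i, 5, -1-2i]
Zero-padded 6-point DFT provides frequency interpolation.

DFT_6([x, 0, ...]) = [1, -1, 1.0000+3.4641i, 5, 1.0000-3.4641i, -1]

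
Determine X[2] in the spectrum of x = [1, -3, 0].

X[2] = Σ(n=0 to 2) x[n] · ω_3^(2n) where ω_3 = e^(-2πi/3)
= (1)·ω_3^0 + (-3)·ω_3^2 + (0)·ω_3^4

X[2] = 2.5000-2.5981i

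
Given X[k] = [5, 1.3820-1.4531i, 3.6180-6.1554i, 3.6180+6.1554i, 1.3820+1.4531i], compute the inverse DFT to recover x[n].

x[n] = (1/5) Σ(k=0 to 4) X[k] · e^(2πikn/5)

Computing each x[n]:
x[0] = 3
x[1] = 2
x[2] = -1
x[3] = 3
x[4] = -2

x = [3, 2, -1, 3, -2]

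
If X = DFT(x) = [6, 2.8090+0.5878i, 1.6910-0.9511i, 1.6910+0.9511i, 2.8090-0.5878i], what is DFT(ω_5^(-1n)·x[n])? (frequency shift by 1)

Modulation property: DFT(ω_5^(-1n)·x[n]) = X[(k-1) mod 5], so circularly shift X by 1 positions.

X[k-1] = [2.8090-0.5878i, 6, 2.8090+0.5878i, 1.6910-0.9511i, 1.6910+0.9511i]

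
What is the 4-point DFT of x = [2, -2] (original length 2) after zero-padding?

Original 2-point DFT: [0, 4]
Zero-padded 4-point DFT provides frequency interpolation.

DFT_4([x, 0, ...]) = [0, 2+2i, 4, 2-2i]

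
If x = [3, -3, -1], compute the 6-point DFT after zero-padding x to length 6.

Original 3-point DFT: [-1, 5.0000+1.7321i, 5.0000-1.7321i]
Zero-padded 6-point DFT provides frequency interpolation.

DFT_6([x, 0, ...]) = [-1, 2.0000+3.4641i, 5.0000+1.7321i, 5, 5.0000-1.7321i, 2.0000-3.4641i]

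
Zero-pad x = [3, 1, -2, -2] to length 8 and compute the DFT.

Original 4-point DFT: [0, 5-3i, 2, 5+3i]
Zero-padded 8-point DFT provides frequency interpolation.

DFT_8([x, 0, ...]) = [0, 5.1213+2.7071i, 5-3i, 0.8787-1.2929i, 2, 0.8787+1.2929i, 5+3i, 5.1213-2.7071i]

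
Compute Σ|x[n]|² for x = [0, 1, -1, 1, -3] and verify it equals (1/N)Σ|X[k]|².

Time domain:
Σ|x[n]|² = |0|² + |1|² + |-1|² + |1|² + |-3|² = 12.0000

Frequency domain:
(1/5)Σ|X[k]|² = (1/5)(|-2|² + |-0.6180-2.6287i|² + |1.6180-4.2533i|² + |1.6180+4.2533i|² + |-0.6180+2.6287i|²) = (1/5)·60.0000 = 12.0000

Both sides agree, confirming Parseval's theorem.

Σ|x[n]|² = (1/N)Σ|X[k]|² = 12.0000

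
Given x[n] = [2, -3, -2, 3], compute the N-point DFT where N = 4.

X[k] = Σ(n=0 to 3) x[n] · ω_4^(nk)
where ω_4 = e^(-2πi/4)

Computing each X[k]:
X[0] = 0
X[1] = 4+6i
X[2] = 0
X[3] = 4-6i

X = [0, 4+6i, 0, 4-6i]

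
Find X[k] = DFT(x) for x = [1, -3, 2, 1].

X[k] = Σ(n=0 to 3) x[n] · ω_4^(nk)
where ω_4 = e^(-2πi/4)

Computing each X[k]:
X[0] = 1
X[1] = -1+4i
X[2] = 5
X[3] = -1-4i

X = [1, -1+4i, 5, -1-4i]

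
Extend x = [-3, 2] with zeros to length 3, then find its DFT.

Original 2-point DFT: [-1, -5]
Zero-padded 3-point DFT provides frequency interpolation.

DFT_3([x, 0, ...]) = [-1, -4.0000-1.7321i, -4.0000+1.7321i]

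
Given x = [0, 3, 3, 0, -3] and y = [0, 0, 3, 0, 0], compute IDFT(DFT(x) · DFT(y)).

(x ⊛ y)[n] = Σ(m=0 to 4) x[m] · y[(n-m) mod 5]

Computing each output sample:
(x ⊛ y)[0] = 0
(x ⊛ y)[1] = -9
(x ⊛ y)[2] = 0
(x ⊛ y)[3] = 9
(x ⊛ y)[4] = 9

x ⊛ y = [0, -9, 0, 9, 9]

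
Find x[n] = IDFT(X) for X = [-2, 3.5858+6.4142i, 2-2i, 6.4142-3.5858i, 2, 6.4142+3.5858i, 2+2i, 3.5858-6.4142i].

x[n] = (1/8) Σ(k=0 to 7) X[k] · e^(2πikn/8)

Computing each x[n]:
x[0] = 3
x[1] = -1
x[2] = -3
x[3] = -1
x[4] = -2
x[5] = 1
x[6] = 2
x[7] = -1

x = [3, -1, -3, -1, -2, 1, 2, -1]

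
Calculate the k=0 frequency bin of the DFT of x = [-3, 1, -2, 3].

X[0] = Σ(n=0 to 3) x[n] · ω_4^0 = Σ x[n]
= (-3) + (1) + (-2) + (3)

X[0] = -1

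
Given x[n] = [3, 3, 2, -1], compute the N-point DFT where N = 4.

X[k] = Σ(n=0 to 3) x[n] · ω_4^(nk)
where ω_4 = e^(-2πi/4)

Computing each X[k]:
X[0] = 7
X[1] = 1-4i
X[2] = 3
X[3] = 1+4i

X = [7, 1-4i, 3, 1+4i]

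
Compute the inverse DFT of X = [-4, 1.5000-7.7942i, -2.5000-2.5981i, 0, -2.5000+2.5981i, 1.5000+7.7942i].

x[n] = (1/6) Σ(k=0 to 5) X[k] · e^(2πikn/6)

Computing each x[n]:
x[0] = -1
x[1] = 3
x[2] = 1
x[3] = -2
x[4] = -2
x[5] = -3

x = [-1, 3, 1, -2, -2, -3]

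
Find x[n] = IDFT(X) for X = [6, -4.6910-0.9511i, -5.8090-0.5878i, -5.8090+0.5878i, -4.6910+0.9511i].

x[n] = (1/5) Σ(k=0 to 4) X[k] · e^(2πikn/5)

Computing each x[n]:
x[0] = -3
x[1] = 3
x[2] = 2
x[3] = 2
x[4] = 2

x = [-3, 3, 2, 2, 2]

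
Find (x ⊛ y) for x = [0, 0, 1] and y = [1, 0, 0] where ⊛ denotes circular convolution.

(x ⊛ y)[n] = Σ(m=0 to 2) x[m] · y[(n-m) mod 3]

Computing each output sample:
(x ⊛ y)[0] = 0
(x ⊛ y)[1] = 0
(x ⊛ y)[2] = 1

x ⊛ y = [0, 0, 1]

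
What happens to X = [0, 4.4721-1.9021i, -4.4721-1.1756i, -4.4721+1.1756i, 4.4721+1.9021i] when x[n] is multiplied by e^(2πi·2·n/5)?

Modulation property: DFT(ω_5^(-2n)·x[n]) = X[(k-2) mod 5], so circularly shift X by 2 positions.

X[k-2] = [-4.4721+1.1756i, 4.4721+1.9021i, 0, 4.4721-1.9021i, -4.4721-1.1756i]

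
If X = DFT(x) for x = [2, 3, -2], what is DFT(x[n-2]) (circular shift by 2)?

Time shift by 2: X_shifted[k] = ω_3^(2k) · X[k]
Shifted x = [3, -2, 2]

DFT(x[n-2]) = [3, 3.0000+3.4641i, 3.0000-3.4641i]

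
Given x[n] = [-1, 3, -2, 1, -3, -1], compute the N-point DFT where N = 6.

X[k] = Σ(n=0 to 5) x[n] · ω_6^(nk)
where ω_6 = e^(-2πi/6)

Computing each X[k]:
X[0] = -3
X[1] = 1.5000-4.3301i
X[2] = 1.5000-2.5981i
X[3] = -9
X[4] = 1.5000+2.5981i
X[5] = 1.5000+4.3301i

X = [-3, 1.5000-4.3301i, 1.5000-2.5981i, -9, 1.5000+2.5981i, 1.5000+4.3301i]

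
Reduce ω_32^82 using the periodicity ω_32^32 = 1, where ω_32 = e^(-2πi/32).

Since ω_32^32 = 1, powers reduce modulo 32.
82 mod 32 = 18
So ω_32^82 = ω_32^18 = e^(-2πi·18/32)

ω_32^82 = ω_32^18 = -0.9239+0.3827i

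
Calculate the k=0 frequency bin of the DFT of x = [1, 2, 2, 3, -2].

X[0] = Σ(n=0 to 4) x[n] · ω_5^0 = Σ x[n]
= (1) + (2) + (2) + (3) + (-2)

X[0] = 6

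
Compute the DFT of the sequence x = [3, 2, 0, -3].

X[k] = Σ(n=0 to 3) x[n] · ω_4^(nk)
where ω_4 = e^(-2πi/4)

Computing each X[k]:
X[0] = 2
X[1] = 3-5i
X[2] = 4
X[3] = 3+5i

X = [2, 3-5i, 4, 3+5i]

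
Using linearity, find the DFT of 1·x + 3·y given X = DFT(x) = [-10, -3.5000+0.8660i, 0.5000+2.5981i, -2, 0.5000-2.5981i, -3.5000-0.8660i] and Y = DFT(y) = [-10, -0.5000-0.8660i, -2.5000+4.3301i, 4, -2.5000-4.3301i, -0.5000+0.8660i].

By linearity: DFT(1x + 3y) = 1·DFT(x) + 3·DFT(y)
= 1·[-10, -3.5000+0.8660i, 0.5000+2.5981i, -2, 0.5000-2.5981i, -3.5000-0.8660i] + 3·[-10, -0.5000-0.8660i, -2.5000+4.3301i, 4, -2.5000-4.3301i, -0.5000+0.8660i]

Computing element-wise:
Z[0] = 1·(-10) + 3·(-10) = -40
Z[1] = 1·(-3.5000+0.8660i) + 3·(-0.5000-0.8660i) = -5.0000-1.7320i
Z[2] = 1·(0.5000+2.5981i) + 3·(-2.5000+4.3301i) = -7.0000+15.5884i
Z[3] = 1·(-2) + 3·(4) = 10
Z[4] = 1·(0.5000-2.5981i) + 3·(-2.5000-4.3301i) = -7.0000-15.5884i
Z[5] = 1·(-3.5000-0.8660i) + 3·(-0.5000+0.8660i) = -5.0000+1.7320i

DFT(1x + 3y) = 1·X + 3·Y = [-40, -5.0000-1.7320i, -7.0000+15.5884i, 10, -7.0000-15.5884i, -5.0000+1.7320i]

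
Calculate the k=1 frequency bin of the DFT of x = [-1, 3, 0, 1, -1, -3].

X[1] = Σ(n=0 to 5) x[n] · ω_6^(1n) where ω_6 = e^(-2πi/6)
= (-1)·ω_6^0 + (3)·ω_6^1 + (0)·ω_6^2 + (1)·ω_6^3 + (-1)·ω_6^4 + (-3)·ω_6^5

X[1] = -1.5000-6.0622i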